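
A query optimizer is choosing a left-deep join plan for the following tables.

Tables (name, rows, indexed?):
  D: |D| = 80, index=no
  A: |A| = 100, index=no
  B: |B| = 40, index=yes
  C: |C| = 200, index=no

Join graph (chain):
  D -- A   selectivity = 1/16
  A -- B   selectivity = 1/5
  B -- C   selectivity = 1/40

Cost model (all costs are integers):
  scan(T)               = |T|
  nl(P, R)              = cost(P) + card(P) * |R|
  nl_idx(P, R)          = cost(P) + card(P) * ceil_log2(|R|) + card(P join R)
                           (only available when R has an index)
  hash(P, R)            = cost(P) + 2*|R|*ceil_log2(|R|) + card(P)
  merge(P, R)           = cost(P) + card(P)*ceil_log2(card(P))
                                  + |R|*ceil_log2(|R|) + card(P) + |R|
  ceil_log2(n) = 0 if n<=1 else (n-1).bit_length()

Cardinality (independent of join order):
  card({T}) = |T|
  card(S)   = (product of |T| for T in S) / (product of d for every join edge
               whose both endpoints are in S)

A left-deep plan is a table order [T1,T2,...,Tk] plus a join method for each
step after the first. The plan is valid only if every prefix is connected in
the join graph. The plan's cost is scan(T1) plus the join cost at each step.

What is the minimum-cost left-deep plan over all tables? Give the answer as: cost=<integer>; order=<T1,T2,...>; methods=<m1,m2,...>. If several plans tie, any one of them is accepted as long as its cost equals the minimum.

cost=7600; order=C,B,A,D; methods=hash,hash,hash

Selinger DP (subsets sized 1..n):
  {D}: scan cost=80, card=80
  {A}: scan cost=100, card=100
  {B}: scan cost=40, card=40
  {C}: scan cost=200, card=200
  {AD}: card=500; try (D,hash)→1320, (A,merge)→1520, (D,merge)→1540, (A,hash)→1560, (A,nl)→8080, (D,nl)→8100; best=1320 via (D,hash)
  {AB}: card=800; try (B,hash)→680, (A,merge)→1120, (B,merge)→1180, (A,hash)→1480, (B,nl_idx)→1500, (A,nl)→4040 …(+1); best=680 via (B,hash)
  {BC}: card=200; try (B,hash)→880, (B,nl_idx)→1600, (C,merge)→2120, (B,merge)→2280, (C,hash)→3280, (C,nl)→8040 …(+1); best=880 via (B,hash)
  {ABD}: card=4000; try (B,hash)→2300, (D,hash)→2600, (B,merge)→6600, (B,nl_idx)→8320, (D,merge)→10120, (B,nl)→21320 …(+1); best=2300 via (B,hash)
  {ABC}: card=4000; try (A,hash)→2480, (A,merge)→3480, (C,hash)→4680, (C,merge)→11280, (A,nl)→20880, (C,nl)→160680; best=2480 via (A,hash)
  {ABCD}: card=20000; try (D,hash)→7600, (C,hash)→9500, (D,merge)→55120, (C,merge)→56100, (D,nl)→322480, (C,nl)→802300; best=7600 via (D,hash)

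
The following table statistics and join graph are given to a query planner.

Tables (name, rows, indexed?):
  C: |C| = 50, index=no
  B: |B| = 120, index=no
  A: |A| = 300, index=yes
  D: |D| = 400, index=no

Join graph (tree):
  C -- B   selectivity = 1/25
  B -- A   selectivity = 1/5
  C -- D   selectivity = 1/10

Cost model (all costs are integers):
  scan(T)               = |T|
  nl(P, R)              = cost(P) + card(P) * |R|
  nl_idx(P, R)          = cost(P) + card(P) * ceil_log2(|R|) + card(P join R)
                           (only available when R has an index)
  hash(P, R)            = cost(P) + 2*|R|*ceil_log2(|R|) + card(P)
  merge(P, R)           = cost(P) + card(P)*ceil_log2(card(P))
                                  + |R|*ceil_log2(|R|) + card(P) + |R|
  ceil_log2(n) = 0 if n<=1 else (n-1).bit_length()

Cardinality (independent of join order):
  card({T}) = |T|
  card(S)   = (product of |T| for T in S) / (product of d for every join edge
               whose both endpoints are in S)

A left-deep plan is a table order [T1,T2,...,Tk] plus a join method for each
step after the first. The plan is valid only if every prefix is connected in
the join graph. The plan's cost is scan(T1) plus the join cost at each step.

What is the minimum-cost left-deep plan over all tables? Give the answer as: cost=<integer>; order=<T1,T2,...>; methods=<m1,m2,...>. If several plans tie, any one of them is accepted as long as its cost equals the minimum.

cost=20080; order=D,C,B,A; methods=hash,hash,hash

Selinger DP (subsets sized 1..n):
  {C}: scan cost=50, card=50
  {B}: scan cost=120, card=120
  {A}: scan cost=300, card=300
  {D}: scan cost=400, card=400
  {BC}: card=240; try (C,hash)→840, (B,merge)→1360, (C,merge)→1430, (B,hash)→1780, (B,nl)→6050, (C,nl)→6120; best=840 via (C,hash)
  {CD}: card=2000; try (C,hash)→1400, (D,merge)→4400, (C,merge)→4750, (D,hash)→7300, (D,nl)→20050, (C,nl)→20400; best=1400 via (C,hash)
  {AB}: card=7200; try (B,hash)→2280, (A,merge)→4080, (B,merge)→4260, (A,hash)→5640, (A,nl_idx)→8400, (A,nl)→36120 …(+1); best=2280 via (B,hash)
  {ABC}: card=14400; try (A,merge)→6000, (A,hash)→6480, (C,hash)→10080, (A,nl_idx)→17400, (A,nl)→72840, (C,merge)→103430 …(+1); best=6000 via (A,merge)
  {BCD}: card=9600; try (B,hash)→5080, (D,merge)→7000, (D,hash)→8280, (B,merge)→26360, (D,nl)→96840, (B,nl)→241400; best=5080 via (B,hash)
  {ABCD}: card=576000; try (A,hash)→20080, (D,hash)→27600, (A,merge)→152080, (D,merge)→226000, (A,nl_idx)→667480, (A,nl)→2885080 …(+1); best=20080 via (A,hash)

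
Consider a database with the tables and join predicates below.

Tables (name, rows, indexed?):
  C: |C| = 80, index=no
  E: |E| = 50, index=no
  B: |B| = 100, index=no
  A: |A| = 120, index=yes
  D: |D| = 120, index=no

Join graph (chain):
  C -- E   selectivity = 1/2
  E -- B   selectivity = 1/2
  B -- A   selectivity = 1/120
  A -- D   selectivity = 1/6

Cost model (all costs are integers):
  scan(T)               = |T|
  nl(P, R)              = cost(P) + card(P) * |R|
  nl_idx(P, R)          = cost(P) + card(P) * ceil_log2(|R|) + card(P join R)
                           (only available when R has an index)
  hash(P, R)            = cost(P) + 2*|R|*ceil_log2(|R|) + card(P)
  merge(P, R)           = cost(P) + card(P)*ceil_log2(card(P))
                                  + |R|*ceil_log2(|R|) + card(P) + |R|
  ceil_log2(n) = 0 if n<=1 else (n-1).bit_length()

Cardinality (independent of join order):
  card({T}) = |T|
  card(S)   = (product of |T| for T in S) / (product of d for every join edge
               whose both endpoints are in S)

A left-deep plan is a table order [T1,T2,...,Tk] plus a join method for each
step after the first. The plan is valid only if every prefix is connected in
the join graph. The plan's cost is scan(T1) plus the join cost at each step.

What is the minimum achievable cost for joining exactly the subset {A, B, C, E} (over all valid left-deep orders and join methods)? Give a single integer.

5220

Selinger DP over subsets of {A,B,C,E}:
  {C}: scan cost=80, card=80
  {E}: scan cost=50, card=50
  {B}: scan cost=100, card=100
  {A}: scan cost=120, card=120
  {CE}: card=2000; try (E,hash)→760, (C,merge)→1040, (E,merge)→1070, (C,hash)→1220, (C,nl)→4050, (E,nl)→4080; best=760 via (E,hash)
  {BE}: card=2500; try (E,hash)→800, (B,merge)→1200, (E,merge)→1250, (B,hash)→1500, (B,nl)→5050, (E,nl)→5100; best=800 via (E,hash)
  {AB}: card=100; try (A,nl_idx)→900, (B,hash)→1640, (A,merge)→1860, (B,merge)→1880, (A,hash)→1880, (A,nl)→12100 …(+1); best=900 via (A,nl_idx)
  {BCE}: card=100000; try (B,hash)→4160, (C,hash)→4420, (B,merge)→25560, (C,merge)→33940, (B,nl)→200760, (C,nl)→200800; best=4160 via (B,hash)
  {ABE}: card=2500; try (E,hash)→1600, (E,merge)→2050, (A,hash)→4980, (E,nl)→5900, (A,nl_idx)→20800, (A,merge)→34260 …(+1); best=1600 via (E,hash)
  {ABCE}: card=100000; try (C,hash)→5220, (C,merge)→34740, (A,hash)→105840, (C,nl)→201600, (A,nl_idx)→804160, (A,merge)→1805120 …(+1); best=5220 via (C,hash)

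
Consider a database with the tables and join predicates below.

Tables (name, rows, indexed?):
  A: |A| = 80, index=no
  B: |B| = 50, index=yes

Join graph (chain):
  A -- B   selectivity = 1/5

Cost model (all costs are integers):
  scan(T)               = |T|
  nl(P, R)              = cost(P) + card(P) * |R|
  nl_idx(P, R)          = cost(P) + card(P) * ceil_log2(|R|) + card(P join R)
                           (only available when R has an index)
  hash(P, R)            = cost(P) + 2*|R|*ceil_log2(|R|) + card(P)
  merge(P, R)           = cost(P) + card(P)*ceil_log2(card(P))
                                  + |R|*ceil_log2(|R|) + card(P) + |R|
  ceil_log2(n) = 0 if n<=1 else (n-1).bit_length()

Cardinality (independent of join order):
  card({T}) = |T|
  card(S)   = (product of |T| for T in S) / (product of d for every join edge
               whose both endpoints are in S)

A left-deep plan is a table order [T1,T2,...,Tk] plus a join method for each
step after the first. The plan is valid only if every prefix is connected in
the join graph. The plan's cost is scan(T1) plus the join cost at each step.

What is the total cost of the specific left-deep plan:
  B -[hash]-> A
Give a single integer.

1220

step 1: scan B: cost=50, card=50
step 2: join A via hash
    card(P join A) = 50*80/(5) = 800
    cost = 50 + 2*80*7 + 50 = 1220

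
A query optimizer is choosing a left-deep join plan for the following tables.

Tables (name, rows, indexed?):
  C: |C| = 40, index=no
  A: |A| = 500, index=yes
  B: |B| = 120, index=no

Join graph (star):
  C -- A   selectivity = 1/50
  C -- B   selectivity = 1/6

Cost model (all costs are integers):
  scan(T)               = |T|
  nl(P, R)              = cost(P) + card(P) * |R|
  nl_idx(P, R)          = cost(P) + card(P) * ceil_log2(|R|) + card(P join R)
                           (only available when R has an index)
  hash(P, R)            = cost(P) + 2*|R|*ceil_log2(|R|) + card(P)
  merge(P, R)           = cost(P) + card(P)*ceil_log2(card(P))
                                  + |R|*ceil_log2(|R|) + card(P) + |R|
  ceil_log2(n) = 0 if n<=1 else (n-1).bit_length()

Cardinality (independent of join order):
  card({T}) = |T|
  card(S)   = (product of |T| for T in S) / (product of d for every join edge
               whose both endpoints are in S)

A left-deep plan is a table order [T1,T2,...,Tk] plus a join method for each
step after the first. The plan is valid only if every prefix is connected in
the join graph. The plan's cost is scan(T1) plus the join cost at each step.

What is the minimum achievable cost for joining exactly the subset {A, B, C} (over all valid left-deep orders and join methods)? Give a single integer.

Selinger DP over subsets of {A,B,C}:
  {C}: scan cost=40, card=40
  {A}: scan cost=500, card=500
  {B}: scan cost=120, card=120
  {AC}: card=400; try (A,nl_idx)→800, (C,hash)→1480, (A,merge)→5320, (C,merge)→5780, (A,hash)→9080, (A,nl)→20040 …(+1); best=800 via (A,nl_idx)
  {BC}: card=800; try (C,hash)→720, (B,merge)→1280, (C,merge)→1360, (B,hash)→1760, (B,nl)→4840, (C,nl)→4920; best=720 via (C,hash)
  {ABC}: card=8000; try (B,hash)→2880, (B,merge)→5760, (A,hash)→10520, (A,merge)→14520, (A,nl_idx)→15920, (B,nl)→48800 …(+1); best=2880 via (B,hash)

2880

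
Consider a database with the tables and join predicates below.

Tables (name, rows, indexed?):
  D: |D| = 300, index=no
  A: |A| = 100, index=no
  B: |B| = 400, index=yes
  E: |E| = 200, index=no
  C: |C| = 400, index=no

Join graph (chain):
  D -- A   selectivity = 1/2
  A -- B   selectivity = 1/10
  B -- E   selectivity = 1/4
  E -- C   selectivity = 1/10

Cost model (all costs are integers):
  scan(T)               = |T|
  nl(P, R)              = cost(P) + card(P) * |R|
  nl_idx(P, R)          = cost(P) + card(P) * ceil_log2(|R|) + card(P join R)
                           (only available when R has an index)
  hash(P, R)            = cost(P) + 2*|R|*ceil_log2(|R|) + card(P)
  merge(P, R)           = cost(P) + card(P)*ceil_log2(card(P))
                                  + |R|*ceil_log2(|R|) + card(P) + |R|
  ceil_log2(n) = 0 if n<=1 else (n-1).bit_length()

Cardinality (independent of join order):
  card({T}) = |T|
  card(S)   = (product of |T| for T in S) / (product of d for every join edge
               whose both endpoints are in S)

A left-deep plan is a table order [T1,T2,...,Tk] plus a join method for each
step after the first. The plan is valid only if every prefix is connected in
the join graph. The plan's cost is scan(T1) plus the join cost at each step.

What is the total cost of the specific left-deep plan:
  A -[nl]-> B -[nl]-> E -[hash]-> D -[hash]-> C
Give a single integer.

31052700

step 1: scan A: cost=100, card=100
step 2: join B via nl
    card(P join B) = 100*400/(10) = 4000
    cost = 100 + 100*400 = 40100
step 3: join E via nl
    card(P join E) = 4000*200/(4) = 200000
    cost = 40100 + 4000*200 = 840100
step 4: join D via hash
    card(P join D) = 200000*300/(2) = 30000000
    cost = 840100 + 2*300*9 + 200000 = 1045500
step 5: join C via hash
    card(P join C) = 30000000*400/(10) = 1200000000
    cost = 1045500 + 2*400*9 + 30000000 = 31052700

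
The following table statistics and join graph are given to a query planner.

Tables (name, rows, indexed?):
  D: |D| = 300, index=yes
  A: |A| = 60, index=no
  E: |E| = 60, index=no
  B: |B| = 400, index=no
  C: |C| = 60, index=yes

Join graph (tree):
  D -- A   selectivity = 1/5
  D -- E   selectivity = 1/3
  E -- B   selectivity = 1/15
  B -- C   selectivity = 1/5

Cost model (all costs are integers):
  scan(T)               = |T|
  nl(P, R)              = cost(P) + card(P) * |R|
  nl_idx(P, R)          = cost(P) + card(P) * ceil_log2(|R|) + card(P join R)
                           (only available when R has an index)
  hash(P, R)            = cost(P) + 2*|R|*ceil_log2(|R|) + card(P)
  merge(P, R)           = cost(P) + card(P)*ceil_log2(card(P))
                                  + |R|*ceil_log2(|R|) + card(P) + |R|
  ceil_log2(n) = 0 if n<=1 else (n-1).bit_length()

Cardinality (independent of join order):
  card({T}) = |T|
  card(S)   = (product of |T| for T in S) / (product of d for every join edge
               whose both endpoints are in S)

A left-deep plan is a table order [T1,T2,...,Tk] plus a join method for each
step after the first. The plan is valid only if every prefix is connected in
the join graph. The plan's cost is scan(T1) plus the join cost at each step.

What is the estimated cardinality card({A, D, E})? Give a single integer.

72000

Tables in S: A(60), D(300), E(60)
Edges inside S: D-A(d=5), D-E(d=3)
numerator = 60 * 300 * 60 = 1080000
denominator = 5 * 3 = 15
card(S) = 1080000 / 15 = 72000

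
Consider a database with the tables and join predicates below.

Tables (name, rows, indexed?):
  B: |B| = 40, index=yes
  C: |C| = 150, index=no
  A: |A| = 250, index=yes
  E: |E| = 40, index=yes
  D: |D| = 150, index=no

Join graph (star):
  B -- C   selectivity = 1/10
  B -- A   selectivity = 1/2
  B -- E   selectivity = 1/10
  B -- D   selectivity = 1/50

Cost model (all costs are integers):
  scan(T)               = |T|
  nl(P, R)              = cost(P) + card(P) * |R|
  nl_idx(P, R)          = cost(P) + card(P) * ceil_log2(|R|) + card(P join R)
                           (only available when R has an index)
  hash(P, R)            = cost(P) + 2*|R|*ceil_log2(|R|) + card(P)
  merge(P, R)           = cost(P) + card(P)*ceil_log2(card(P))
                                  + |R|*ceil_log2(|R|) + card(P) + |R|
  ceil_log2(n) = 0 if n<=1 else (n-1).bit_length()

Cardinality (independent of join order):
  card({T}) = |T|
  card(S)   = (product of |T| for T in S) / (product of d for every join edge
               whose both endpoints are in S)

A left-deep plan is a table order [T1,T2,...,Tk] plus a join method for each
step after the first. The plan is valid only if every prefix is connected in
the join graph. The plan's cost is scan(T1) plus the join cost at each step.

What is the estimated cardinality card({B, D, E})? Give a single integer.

480

Tables in S: B(40), D(150), E(40)
Edges inside S: B-E(d=10), B-D(d=50)
numerator = 40 * 150 * 40 = 240000
denominator = 10 * 50 = 500
card(S) = 240000 / 500 = 480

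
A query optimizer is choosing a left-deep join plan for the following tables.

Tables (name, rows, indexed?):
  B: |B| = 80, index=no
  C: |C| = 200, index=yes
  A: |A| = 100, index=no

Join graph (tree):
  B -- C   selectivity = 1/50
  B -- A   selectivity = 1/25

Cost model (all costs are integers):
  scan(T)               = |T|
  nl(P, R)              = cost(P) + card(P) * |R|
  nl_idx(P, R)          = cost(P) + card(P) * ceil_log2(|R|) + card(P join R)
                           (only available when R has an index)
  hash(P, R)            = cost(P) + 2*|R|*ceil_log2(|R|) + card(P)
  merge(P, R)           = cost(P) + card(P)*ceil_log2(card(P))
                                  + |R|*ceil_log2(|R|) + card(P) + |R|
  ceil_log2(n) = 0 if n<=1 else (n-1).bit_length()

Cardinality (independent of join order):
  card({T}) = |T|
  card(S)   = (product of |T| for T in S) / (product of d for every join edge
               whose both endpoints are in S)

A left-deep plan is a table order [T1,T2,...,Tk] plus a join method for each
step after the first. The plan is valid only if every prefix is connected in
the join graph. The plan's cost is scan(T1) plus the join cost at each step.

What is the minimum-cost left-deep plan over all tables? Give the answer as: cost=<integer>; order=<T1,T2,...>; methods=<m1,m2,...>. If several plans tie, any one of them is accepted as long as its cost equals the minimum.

Selinger DP (subsets sized 1..n):
  {B}: scan cost=80, card=80
  {C}: scan cost=200, card=200
  {A}: scan cost=100, card=100
  {BC}: card=320; try (C,nl_idx)→1040, (B,hash)→1520, (C,merge)→2520, (B,merge)→2640, (C,hash)→3360, (C,nl)→16080 …(+1); best=1040 via (C,nl_idx)
  {AB}: card=320; try (B,hash)→1320, (A,merge)→1520, (B,merge)→1540, (A,hash)→1560, (A,nl)→8080, (B,nl)→8100; best=1320 via (B,hash)
  {ABC}: card=1280; try (A,hash)→2760, (C,hash)→4840, (A,merge)→5040, (C,nl_idx)→5160, (C,merge)→6320, (A,nl)→33040 …(+1); best=2760 via (A,hash)

cost=2760; order=B,C,A; methods=nl_idx,hash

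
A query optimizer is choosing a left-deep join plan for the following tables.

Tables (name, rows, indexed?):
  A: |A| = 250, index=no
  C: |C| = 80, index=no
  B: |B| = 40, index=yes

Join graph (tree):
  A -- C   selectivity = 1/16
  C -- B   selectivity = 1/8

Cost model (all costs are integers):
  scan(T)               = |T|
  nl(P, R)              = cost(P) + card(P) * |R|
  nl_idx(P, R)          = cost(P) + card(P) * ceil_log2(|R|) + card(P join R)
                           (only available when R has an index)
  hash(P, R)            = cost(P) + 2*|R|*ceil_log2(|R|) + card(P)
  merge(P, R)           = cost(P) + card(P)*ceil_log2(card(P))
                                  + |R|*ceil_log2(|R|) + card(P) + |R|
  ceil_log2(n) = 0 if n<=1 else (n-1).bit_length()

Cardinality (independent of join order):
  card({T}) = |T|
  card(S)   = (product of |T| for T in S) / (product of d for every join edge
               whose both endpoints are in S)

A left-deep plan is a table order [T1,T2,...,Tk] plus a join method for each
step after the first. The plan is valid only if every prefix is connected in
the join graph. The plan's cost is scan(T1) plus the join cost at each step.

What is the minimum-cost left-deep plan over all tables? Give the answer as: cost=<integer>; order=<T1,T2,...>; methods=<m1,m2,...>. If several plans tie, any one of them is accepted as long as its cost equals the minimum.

Selinger DP (subsets sized 1..n):
  {A}: scan cost=250, card=250
  {C}: scan cost=80, card=80
  {B}: scan cost=40, card=40
  {AC}: card=1250; try (C,hash)→1620, (A,merge)→2970, (C,merge)→3140, (A,hash)→4160, (A,nl)→20080, (C,nl)→20250; best=1620 via (C,hash)
  {BC}: card=400; try (B,hash)→640, (C,merge)→960, (B,nl_idx)→960, (B,merge)→1000, (C,hash)→1200, (C,nl)→3240 …(+1); best=640 via (B,hash)
  {ABC}: card=6250; try (B,hash)→3350, (A,hash)→5040, (A,merge)→6890, (B,nl_idx)→15370, (B,merge)→16900, (B,nl)→51620 …(+1); best=3350 via (B,hash)

cost=3350; order=A,C,B; methods=hash,hash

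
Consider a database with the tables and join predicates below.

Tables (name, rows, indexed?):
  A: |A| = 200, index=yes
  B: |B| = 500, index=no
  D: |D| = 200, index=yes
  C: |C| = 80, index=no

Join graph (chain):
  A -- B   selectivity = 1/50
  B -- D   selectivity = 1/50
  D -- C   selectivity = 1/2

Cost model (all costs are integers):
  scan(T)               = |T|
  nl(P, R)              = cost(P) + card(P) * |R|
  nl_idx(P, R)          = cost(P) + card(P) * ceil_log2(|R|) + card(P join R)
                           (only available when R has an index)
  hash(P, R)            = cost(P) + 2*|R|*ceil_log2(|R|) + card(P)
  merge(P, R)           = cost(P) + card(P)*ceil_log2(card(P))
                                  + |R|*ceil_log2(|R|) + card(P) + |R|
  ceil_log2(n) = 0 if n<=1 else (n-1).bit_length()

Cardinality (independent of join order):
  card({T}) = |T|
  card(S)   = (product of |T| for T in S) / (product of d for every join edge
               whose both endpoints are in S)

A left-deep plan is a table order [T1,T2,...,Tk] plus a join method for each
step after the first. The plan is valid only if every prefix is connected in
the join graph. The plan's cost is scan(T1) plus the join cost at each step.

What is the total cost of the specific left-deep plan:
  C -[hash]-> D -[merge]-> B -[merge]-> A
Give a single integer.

step 1: scan C: cost=80, card=80
step 2: join D via hash
    card(P join D) = 80*200/(2) = 8000
    cost = 80 + 2*200*8 + 80 = 3360
step 3: join B via merge
    card(P join B) = 8000*500/(50) = 80000
    cost = 3360 + 8000*13 + 500*9 + 8000 + 500 = 120360
step 4: join A via merge
    card(P join A) = 80000*200/(50) = 320000
    cost = 120360 + 80000*17 + 200*8 + 80000 + 200 = 1562160

1562160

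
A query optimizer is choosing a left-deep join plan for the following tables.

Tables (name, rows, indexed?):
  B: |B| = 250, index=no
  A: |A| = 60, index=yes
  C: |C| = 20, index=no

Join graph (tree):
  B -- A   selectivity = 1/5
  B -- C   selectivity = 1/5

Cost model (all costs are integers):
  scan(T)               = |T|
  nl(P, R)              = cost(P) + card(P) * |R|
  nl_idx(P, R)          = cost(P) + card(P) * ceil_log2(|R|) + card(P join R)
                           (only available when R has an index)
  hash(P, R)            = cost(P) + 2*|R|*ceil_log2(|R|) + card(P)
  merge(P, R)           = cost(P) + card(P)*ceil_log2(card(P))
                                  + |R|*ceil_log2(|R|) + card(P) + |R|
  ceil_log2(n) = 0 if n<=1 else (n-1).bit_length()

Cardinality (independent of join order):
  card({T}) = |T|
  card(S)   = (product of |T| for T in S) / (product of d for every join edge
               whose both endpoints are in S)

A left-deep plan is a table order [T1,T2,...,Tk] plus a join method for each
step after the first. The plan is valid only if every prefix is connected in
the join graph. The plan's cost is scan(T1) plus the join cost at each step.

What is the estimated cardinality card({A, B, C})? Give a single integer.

12000

Tables in S: A(60), B(250), C(20)
Edges inside S: B-A(d=5), B-C(d=5)
numerator = 60 * 250 * 20 = 300000
denominator = 5 * 5 = 25
card(S) = 300000 / 25 = 12000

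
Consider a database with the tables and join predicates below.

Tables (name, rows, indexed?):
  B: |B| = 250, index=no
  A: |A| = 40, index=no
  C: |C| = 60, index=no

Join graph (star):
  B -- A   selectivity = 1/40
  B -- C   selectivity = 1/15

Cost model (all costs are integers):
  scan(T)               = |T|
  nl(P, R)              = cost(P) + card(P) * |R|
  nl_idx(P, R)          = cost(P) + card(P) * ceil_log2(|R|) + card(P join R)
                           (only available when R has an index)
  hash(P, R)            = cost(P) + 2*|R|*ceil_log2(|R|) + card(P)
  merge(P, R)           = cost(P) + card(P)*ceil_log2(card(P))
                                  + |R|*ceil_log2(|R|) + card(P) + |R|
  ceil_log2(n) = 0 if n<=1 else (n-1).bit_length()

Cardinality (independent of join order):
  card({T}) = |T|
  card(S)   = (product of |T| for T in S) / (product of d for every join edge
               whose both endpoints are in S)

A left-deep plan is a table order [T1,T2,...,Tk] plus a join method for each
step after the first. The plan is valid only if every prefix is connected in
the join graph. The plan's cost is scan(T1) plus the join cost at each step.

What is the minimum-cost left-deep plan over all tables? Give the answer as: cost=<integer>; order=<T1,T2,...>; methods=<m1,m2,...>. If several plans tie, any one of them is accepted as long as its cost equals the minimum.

Selinger DP (subsets sized 1..n):
  {B}: scan cost=250, card=250
  {A}: scan cost=40, card=40
  {C}: scan cost=60, card=60
  {AB}: card=250; try (A,hash)→980, (B,merge)→2570, (A,merge)→2780, (B,hash)→4080, (B,nl)→10040, (A,nl)→10250; best=980 via (A,hash)
  {BC}: card=1000; try (C,hash)→1220, (B,merge)→2730, (C,merge)→2920, (B,hash)→4120, (B,nl)→15060, (C,nl)→15250; best=1220 via (C,hash)
  {ABC}: card=1000; try (C,hash)→1950, (A,hash)→2700, (C,merge)→3650, (A,merge)→12500, (C,nl)→15980, (A,nl)→41220; best=1950 via (C,hash)

cost=1950; order=B,A,C; methods=hash,hash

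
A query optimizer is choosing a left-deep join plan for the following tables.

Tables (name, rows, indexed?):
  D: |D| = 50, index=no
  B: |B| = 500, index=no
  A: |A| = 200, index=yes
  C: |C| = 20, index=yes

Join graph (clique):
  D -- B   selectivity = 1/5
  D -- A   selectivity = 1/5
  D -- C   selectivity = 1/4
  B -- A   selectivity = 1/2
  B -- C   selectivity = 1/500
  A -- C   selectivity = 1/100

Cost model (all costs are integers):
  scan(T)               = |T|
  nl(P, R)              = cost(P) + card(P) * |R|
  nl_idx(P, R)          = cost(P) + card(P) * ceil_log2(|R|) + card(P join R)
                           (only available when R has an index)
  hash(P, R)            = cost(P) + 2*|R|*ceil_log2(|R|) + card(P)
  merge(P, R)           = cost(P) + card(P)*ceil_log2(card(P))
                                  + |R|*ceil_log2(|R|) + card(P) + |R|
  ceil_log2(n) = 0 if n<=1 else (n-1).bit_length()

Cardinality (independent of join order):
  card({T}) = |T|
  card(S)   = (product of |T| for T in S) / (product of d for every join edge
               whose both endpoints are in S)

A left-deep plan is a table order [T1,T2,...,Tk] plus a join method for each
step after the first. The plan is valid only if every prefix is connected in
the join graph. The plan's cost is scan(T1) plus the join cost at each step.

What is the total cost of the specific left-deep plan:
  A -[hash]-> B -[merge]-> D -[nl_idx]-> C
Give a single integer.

step 1: scan A: cost=200, card=200
step 2: join B via hash
    card(P join B) = 200*500/(2) = 50000
    cost = 200 + 2*500*9 + 200 = 9400
step 3: join D via merge
    card(P join D) = 50000*50/(5*5) = 100000
    cost = 9400 + 50000*16 + 50*6 + 50000 + 50 = 859750
step 4: join C via nl_idx
    card(P join C) = 100000*20/(4*500*100) = 10
    cost = 859750 + 100000*5 + 10 = 1359760

1359760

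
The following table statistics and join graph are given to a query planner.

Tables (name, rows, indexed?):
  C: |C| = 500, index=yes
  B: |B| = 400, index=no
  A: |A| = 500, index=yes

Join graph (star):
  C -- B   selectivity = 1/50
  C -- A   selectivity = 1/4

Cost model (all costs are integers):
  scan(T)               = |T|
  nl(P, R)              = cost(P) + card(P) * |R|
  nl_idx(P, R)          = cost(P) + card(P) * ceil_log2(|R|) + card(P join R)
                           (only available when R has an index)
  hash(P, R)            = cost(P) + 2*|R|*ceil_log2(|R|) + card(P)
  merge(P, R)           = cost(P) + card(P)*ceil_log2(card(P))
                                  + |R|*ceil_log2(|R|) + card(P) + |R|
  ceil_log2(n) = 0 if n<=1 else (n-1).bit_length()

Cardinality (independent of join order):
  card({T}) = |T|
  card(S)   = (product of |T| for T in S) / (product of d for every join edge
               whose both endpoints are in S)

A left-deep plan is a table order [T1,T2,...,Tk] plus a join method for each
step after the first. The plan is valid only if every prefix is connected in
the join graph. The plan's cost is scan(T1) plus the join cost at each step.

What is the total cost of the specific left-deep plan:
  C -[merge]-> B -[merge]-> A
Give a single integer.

66500

step 1: scan C: cost=500, card=500
step 2: join B via merge
    card(P join B) = 500*400/(50) = 4000
    cost = 500 + 500*9 + 400*9 + 500 + 400 = 9500
step 3: join A via merge
    card(P join A) = 4000*500/(4) = 500000
    cost = 9500 + 4000*12 + 500*9 + 4000 + 500 = 66500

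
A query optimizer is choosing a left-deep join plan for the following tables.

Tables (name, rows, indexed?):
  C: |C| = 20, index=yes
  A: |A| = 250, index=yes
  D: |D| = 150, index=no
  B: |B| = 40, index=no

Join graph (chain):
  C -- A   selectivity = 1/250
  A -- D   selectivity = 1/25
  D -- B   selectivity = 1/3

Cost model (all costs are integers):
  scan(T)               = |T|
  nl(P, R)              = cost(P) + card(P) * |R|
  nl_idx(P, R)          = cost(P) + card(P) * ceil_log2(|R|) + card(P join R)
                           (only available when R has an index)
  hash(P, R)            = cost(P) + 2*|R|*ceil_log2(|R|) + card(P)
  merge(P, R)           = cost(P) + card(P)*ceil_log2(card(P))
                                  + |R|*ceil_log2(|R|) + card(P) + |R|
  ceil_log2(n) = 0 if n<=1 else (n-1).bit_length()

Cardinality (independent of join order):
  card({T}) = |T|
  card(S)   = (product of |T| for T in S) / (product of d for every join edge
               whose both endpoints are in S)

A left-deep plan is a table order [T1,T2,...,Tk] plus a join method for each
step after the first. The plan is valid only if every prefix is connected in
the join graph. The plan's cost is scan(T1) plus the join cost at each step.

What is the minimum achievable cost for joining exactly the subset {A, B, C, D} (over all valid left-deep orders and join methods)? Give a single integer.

Selinger DP over subsets of {A,B,C,D}:
  {C}: scan cost=20, card=20
  {A}: scan cost=250, card=250
  {D}: scan cost=150, card=150
  {B}: scan cost=40, card=40
  {AC}: card=20; try (A,nl_idx)→200, (C,hash)→700, (C,nl_idx)→1520, (A,merge)→2390, (C,merge)→2620, (A,hash)→4040 …(+2); best=200 via (A,nl_idx)
  {AD}: card=1500; try (A,nl_idx)→2850, (D,hash)→2900, (A,merge)→3750, (D,merge)→3850, (A,hash)→4300, (A,nl)→37650 …(+1); best=2850 via (A,nl_idx)
  {BD}: card=2000; try (B,hash)→780, (D,merge)→1670, (B,merge)→1780, (D,hash)→2480, (D,nl)→6040, (B,nl)→6150; best=780 via (B,hash)
  {ACD}: card=120; try (D,merge)→1670, (D,hash)→2620, (D,nl)→3200, (C,hash)→4550, (C,nl_idx)→10470, (C,merge)→20970 …(+1); best=1670 via (D,merge)
  {ABD}: card=20000; try (B,hash)→4830, (A,hash)→6780, (B,merge)→21130, (A,merge)→27030, (A,nl_idx)→36780, (B,nl)→62850 …(+1); best=4830 via (B,hash)
  {ABCD}: card=1600; try (B,hash)→2270, (B,merge)→2910, (B,nl)→6470, (C,hash)→25030, (C,nl_idx)→106430, (C,merge)→324950 …(+1); best=2270 via (B,hash)

2270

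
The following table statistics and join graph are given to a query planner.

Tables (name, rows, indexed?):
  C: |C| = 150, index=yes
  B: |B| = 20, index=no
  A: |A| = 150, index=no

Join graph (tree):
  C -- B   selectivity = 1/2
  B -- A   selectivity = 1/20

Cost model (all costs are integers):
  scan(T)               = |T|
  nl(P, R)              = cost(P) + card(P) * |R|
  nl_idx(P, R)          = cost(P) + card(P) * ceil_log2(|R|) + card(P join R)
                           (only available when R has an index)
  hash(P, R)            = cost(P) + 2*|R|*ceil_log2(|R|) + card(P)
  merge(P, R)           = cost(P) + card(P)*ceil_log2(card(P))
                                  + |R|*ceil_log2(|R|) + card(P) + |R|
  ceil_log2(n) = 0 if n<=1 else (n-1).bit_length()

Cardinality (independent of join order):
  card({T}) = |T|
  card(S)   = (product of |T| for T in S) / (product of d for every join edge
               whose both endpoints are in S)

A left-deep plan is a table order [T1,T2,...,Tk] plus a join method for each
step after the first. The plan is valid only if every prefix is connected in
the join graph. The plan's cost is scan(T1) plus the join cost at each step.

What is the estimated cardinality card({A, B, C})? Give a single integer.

Tables in S: A(150), B(20), C(150)
Edges inside S: C-B(d=2), B-A(d=20)
numerator = 150 * 20 * 150 = 450000
denominator = 2 * 20 = 40
card(S) = 450000 / 40 = 11250

11250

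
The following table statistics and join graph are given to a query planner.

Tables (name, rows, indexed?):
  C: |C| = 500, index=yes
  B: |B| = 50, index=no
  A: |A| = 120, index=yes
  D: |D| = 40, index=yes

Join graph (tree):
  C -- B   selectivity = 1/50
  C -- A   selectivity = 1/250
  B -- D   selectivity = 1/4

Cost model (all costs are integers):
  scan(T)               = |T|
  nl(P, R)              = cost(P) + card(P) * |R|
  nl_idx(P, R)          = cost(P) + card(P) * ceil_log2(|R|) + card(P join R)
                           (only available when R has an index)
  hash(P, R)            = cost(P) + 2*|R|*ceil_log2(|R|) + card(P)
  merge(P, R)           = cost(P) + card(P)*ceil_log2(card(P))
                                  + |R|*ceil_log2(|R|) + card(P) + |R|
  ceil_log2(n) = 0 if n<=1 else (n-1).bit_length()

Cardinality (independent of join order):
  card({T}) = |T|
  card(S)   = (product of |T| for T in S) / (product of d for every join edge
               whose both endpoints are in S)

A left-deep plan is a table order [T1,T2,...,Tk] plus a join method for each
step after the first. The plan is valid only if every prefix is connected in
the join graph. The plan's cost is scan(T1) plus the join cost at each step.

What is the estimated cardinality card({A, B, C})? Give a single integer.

240

Tables in S: A(120), B(50), C(500)
Edges inside S: C-B(d=50), C-A(d=250)
numerator = 120 * 50 * 500 = 3000000
denominator = 50 * 250 = 12500
card(S) = 3000000 / 12500 = 240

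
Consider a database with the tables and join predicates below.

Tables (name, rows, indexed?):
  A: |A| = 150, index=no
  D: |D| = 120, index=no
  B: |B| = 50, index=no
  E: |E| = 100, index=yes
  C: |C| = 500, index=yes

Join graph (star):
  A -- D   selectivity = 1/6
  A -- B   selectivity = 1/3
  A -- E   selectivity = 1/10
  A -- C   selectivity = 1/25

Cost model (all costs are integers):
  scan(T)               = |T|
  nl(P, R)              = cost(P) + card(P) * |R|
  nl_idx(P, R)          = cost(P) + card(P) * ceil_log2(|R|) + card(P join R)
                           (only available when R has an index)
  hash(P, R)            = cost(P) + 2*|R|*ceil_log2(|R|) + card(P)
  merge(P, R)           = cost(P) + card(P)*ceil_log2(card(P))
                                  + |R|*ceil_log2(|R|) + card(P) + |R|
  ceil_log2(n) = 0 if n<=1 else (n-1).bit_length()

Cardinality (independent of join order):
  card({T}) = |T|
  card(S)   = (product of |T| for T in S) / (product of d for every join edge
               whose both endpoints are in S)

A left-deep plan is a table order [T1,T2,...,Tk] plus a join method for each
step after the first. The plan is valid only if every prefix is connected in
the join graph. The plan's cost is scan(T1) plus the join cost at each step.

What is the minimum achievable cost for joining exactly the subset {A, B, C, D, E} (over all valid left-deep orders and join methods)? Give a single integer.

539480

Selinger DP over subsets of {A,B,C,D,E}:
  {A}: scan cost=150, card=150
  {D}: scan cost=120, card=120
  {B}: scan cost=50, card=50
  {E}: scan cost=100, card=100
  {C}: scan cost=500, card=500
  {AD}: card=3000; try (D,hash)→1980, (A,merge)→2430, (D,merge)→2460, (A,hash)→2640, (A,nl)→18120, (D,nl)→18150; best=1980 via (D,hash)
  {AB}: card=2500; try (B,hash)→900, (A,merge)→1750, (B,merge)→1850, (A,hash)→2500, (A,nl)→7550, (B,nl)→7650; best=900 via (B,hash)
  {AE}: card=1500; try (E,hash)→1700, (A,merge)→2250, (E,merge)→2300, (A,hash)→2600, (E,nl_idx)→2700, (A,nl)→15100 …(+1); best=1700 via (E,hash)
  {AC}: card=3000; try (A,hash)→3400, (C,nl_idx)→4500, (C,merge)→6500, (A,merge)→6850, (C,hash)→9300, (C,nl)→75150 …(+1); best=3400 via (A,hash)
  {ABD}: card=50000; try (D,hash)→5080, (B,hash)→5580, (D,merge)→34360, (B,merge)→41330, (B,nl)→151980, (D,nl)→300900; best=5080 via (D,hash)
  {ADE}: card=30000; try (D,hash)→4880, (E,hash)→6380, (D,merge)→20660, (E,merge)→41780, (E,nl_idx)→52980, (D,nl)→181700 …(+1); best=4880 via (D,hash)
  {ACD}: card=60000; try (D,hash)→8080, (C,hash)→13980, (D,merge)→43360, (C,merge)→45980, (C,nl_idx)→88980, (D,nl)→363400 …(+1); best=8080 via (D,hash)
  {ABE}: card=25000; try (B,hash)→3800, (E,hash)→4800, (B,merge)→20050, (E,merge)→34200, (E,nl_idx)→43400, (B,nl)→76700 …(+1); best=3800 via (B,hash)
  {ABC}: card=50000; try (B,hash)→7000, (C,hash)→12400, (C,merge)→38400, (B,merge)→42750, (C,nl_idx)→73400, (B,nl)→153400 …(+1); best=7000 via (B,hash)
  {ACE}: card=30000; try (E,hash)→7800, (C,hash)→12200, (C,merge)→24700, (E,merge)→43200, (C,nl_idx)→45200, (E,nl_idx)→54400 …(+2); best=7800 via (E,hash)
  {ABDE}: card=500000; try (D,hash)→30480, (B,hash)→35480, (E,hash)→56480, (D,merge)→404760, (B,merge)→485230, (E,nl_idx)→855080 …(+4); best=30480 via (D,hash)
  {ABCD}: card=1000000; try (D,hash)→58680, (C,hash)→64080, (B,hash)→68680, (D,merge)→857960, (C,merge)→860080, (B,merge)→1028430 …(+4); best=58680 via (D,hash)
  {ACDE}: card=600000; try (D,hash)→39480, (C,hash)→43880, (E,hash)→69480, (D,merge)→488760, (C,merge)→489880, (C,nl_idx)→874880 …(+5); best=39480 via (D,hash)
  {ABCE}: card=500000; try (C,hash)→37800, (B,hash)→38400, (E,hash)→58400, (C,merge)→408800, (B,merge)→488150, (C,nl_idx)→728800 …(+5); best=37800 via (C,hash)
  {ABCDE}: card=10000000; try (D,hash)→539480, (C,hash)→539480, (B,hash)→640080, (E,hash)→1060080, (C,merge)→10035480, (D,merge)→10038760 …(+8); best=539480 via (D,hash)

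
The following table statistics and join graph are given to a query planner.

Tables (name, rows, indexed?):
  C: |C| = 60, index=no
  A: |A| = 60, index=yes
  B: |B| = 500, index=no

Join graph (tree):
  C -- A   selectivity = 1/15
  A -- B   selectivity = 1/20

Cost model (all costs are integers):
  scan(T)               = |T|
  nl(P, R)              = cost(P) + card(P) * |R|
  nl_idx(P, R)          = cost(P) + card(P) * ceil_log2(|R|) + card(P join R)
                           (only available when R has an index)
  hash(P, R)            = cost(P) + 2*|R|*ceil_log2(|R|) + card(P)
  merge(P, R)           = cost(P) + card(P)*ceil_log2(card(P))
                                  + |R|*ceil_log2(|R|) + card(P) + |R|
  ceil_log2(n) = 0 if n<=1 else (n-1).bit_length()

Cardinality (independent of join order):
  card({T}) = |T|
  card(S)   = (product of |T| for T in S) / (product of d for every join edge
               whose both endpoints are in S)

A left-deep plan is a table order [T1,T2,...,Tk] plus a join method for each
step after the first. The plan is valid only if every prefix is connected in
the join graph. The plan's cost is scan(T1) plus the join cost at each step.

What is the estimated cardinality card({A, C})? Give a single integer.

240

Tables in S: A(60), C(60)
Edges inside S: C-A(d=15)
numerator = 60 * 60 = 3600
denominator = 15 = 15
card(S) = 3600 / 15 = 240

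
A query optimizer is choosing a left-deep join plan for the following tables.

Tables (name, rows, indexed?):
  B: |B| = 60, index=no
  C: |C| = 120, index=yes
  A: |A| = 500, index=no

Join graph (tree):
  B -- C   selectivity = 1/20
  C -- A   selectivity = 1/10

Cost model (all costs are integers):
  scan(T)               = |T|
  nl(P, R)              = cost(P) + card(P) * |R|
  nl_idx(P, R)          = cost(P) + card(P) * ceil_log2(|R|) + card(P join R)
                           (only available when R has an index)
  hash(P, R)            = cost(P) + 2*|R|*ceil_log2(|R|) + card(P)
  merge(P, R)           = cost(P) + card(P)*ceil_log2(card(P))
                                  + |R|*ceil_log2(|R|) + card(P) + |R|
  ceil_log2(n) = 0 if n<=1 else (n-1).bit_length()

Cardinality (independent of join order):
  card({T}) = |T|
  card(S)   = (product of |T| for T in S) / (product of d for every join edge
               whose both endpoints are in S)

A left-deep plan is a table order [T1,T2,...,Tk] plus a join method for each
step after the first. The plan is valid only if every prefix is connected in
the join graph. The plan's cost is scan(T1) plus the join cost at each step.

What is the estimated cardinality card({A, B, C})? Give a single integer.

18000

Tables in S: A(500), B(60), C(120)
Edges inside S: B-C(d=20), C-A(d=10)
numerator = 500 * 60 * 120 = 3600000
denominator = 20 * 10 = 200
card(S) = 3600000 / 200 = 18000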